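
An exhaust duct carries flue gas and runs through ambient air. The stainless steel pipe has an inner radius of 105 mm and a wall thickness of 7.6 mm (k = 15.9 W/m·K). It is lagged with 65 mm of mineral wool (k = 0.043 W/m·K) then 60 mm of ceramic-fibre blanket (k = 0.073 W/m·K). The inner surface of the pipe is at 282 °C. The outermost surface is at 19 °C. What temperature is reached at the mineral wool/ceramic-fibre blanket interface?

Cylindrical conduction, so R = ln(r₂/r₁)/(2πkL) per layer, in series:
R_stainless steel pipe wall = ln(112.6/105)/(2π×15.9×1) = 6.995×10^-4 K/W
R_mineral wool = ln(177.6/112.6)/(2π×0.043×1) = 1.687 K/W
R_ceramic-fibre blanket = ln(237.6/177.6)/(2π×0.073×1) = 0.6346 K/W
R_total = 2.322 K/W
Q = ΔT/R_total = 263/2.322
Q = 113 W/m
T_interface = T_inner − Q·ΣR(inner→interface) = 282 − 113×1.687

T ≈ 90.9 °C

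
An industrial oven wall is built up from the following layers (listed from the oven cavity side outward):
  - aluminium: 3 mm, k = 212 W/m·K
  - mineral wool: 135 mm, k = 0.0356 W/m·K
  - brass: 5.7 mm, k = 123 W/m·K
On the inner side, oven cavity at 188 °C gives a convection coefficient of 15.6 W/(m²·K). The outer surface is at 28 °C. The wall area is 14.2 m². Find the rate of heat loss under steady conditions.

Treating each layer as a thermal resistance in series:
R_inner film = 1/(h_i·A) = 1/(15.6×14.2) = 0.004514 K/W
R_aluminium = L/(kA) = 0.003/(212×14.2) = 9.965×10^-7 K/W
R_mineral wool = L/(kA) = 0.135/(0.0356×14.2) = 0.2671 K/W
R_brass = L/(kA) = 0.0057/(123×14.2) = 3.263×10^-6 K/W
R_total = 0.2716 K/W
Q = ΔT / R_total = 160 / 0.2716

Q ≈ 589 W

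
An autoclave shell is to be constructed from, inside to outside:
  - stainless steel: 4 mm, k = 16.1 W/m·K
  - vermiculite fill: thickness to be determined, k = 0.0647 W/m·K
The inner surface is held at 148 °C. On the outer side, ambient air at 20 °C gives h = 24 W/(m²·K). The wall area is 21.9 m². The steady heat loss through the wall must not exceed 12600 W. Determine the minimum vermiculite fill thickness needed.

Using the resistance-network approach (series):
R_stainless steel = L/(kA) = 0.004/(16.1×21.9) = 1.134×10^-5 K/W
R_outer film = 1/(h_o·A) = 1/(24×21.9) = 0.001903 K/W
Sum of the known resistances R_other = 0.001914 K/W
Required total resistance R_tot = ΔT/Q_allow = 128/12600 = 0.01016 K/W
R_vermiculite fill = R_tot − R_other = 0.008245 K/W
L = R·k·A = 0.008245×0.0647×21.9

L ≈ 11.7 mm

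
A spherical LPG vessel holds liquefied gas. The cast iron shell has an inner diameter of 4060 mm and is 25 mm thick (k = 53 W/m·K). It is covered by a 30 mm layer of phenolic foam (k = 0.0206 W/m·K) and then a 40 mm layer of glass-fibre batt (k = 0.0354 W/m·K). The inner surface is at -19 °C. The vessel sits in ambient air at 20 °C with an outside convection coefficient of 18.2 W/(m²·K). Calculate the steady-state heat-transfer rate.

Q ≈ 807 W

For a spherical shell R = (1/r₁ − 1/r₂)/(4πk); film R = 1/(h·4πr²). In series:
R_cast iron shell = (1/2.03 − 1/2.055)/(4π×53) = 8.998×10^-6 K/W
R_phenolic foam = (1/2.055 − 1/2.085)/(4π×0.0206) = 0.02705 K/W
R_glass-fibre batt = (1/2.085 − 1/2.125)/(4π×0.0354) = 0.02029 K/W
R_outer film = 1/(h·4πr_o²) = 1/(18.2×4π×2.125²) = 9.683×10^-4 K/W
R_total = 0.04832 K/W
Q = ΔT/R_total = 39/0.04832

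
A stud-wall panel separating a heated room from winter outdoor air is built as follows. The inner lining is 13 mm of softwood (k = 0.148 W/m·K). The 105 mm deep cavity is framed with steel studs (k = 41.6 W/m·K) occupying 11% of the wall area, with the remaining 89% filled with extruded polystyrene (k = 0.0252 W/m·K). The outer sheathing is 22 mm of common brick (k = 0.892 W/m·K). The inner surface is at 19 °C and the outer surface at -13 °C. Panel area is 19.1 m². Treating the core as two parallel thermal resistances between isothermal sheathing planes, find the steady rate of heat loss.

Q ≈ 4520 W

Sheathing layers in series; stud and cavity paths in parallel between them.
R_inner = 0.013/(0.148×19.1) = 0.004599 K/W
R_stud  = 0.105/(41.6×0.11×19.1) = 0.001201 K/W
R_cav   = 0.105/(0.0252×0.89×19.1) = 0.2451 K/W
1/R_core = 1/R_stud + 1/R_cav → R_core = 0.001195 K/W
R_outer = 0.022/(0.892×19.1) = 0.001291 K/W
R_total = 0.007086 K/W
Q = ΔT/R_total = 32/0.007086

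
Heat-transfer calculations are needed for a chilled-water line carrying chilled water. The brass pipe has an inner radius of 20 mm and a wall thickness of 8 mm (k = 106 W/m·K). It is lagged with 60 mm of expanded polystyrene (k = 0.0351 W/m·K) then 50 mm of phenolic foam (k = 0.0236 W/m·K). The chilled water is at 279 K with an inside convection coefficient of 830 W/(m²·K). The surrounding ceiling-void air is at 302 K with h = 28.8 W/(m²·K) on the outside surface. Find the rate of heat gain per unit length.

For a radial system each layer contributes R = ln(r_out/r_in)/(2πkL); films add R = 1/(hA).
R_inner film = 1/(h_i·2πr₁L) = 1/(830×2π×0.02×1) = 0.009588 K/W
R_brass pipe wall = ln(28/20)/(2π×106×1) = 5.052×10^-4 K/W
R_expanded polystyrene = ln(88/28)/(2π×0.0351×1) = 5.192 K/W
R_phenolic foam = ln(138/88)/(2π×0.0236×1) = 3.034 K/W
R_outer film = 1/(h_o·2πr_oL) = 1/(28.8×2π×0.138×1) = 0.04005 K/W
R_total = 8.277 K/W
Q = ΔT/R_total = 23/8.277

q′ ≈ 2.78 W/m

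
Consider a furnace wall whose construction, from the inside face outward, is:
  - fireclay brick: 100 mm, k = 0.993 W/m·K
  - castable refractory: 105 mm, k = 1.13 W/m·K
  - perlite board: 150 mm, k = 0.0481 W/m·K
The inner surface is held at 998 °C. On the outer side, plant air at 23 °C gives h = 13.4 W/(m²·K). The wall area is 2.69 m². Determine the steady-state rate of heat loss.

Using the resistance-network approach (series):
R_fireclay brick = L/(kA) = 0.1/(0.993×2.69) = 0.03744 K/W
R_castable refractory = L/(kA) = 0.105/(1.13×2.69) = 0.03454 K/W
R_perlite board = L/(kA) = 0.15/(0.0481×2.69) = 1.159 K/W
R_outer film = 1/(h_o·A) = 1/(13.4×2.69) = 0.02774 K/W
R_total = 1.259 K/W
Q = ΔT / R_total = 975 / 1.259

Q ≈ 774 W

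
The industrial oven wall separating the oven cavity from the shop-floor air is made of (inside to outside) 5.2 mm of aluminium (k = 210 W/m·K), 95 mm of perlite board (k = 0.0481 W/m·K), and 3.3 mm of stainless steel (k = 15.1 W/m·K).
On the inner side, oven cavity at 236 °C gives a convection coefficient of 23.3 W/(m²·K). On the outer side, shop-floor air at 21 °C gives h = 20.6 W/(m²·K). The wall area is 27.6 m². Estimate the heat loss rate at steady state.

Model the wall as resistances in series:
R_inner film = 1/(h_i·A) = 1/(23.3×27.6) = 0.001555 K/W
R_aluminium = L/(kA) = 0.0052/(210×27.6) = 8.972×10^-7 K/W
R_perlite board = L/(kA) = 0.095/(0.0481×27.6) = 0.07156 K/W
R_stainless steel = L/(kA) = 0.0033/(15.1×27.6) = 7.918×10^-6 K/W
R_outer film = 1/(h_o·A) = 1/(20.6×27.6) = 0.001759 K/W
R_total = 0.07488 K/W
Q = ΔT / R_total = 215 / 0.07488

Q ≈ 2870 W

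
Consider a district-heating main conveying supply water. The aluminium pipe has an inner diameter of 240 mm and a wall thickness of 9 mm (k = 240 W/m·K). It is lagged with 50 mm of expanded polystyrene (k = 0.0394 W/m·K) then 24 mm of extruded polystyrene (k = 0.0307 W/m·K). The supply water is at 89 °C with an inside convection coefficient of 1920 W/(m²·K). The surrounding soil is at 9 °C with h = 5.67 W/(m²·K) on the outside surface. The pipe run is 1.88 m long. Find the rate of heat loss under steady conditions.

Q ≈ 71.1 W

Treating each annulus and film as a series resistance:
R_inner film = 1/(h_i·2πr₁L) = 1/(1920×2π×0.12×1.88) = 3.674×10^-4 K/W
R_aluminium pipe wall = ln(129/120)/(2π×240×1.88) = 2.551×10^-5 K/W
R_expanded polystyrene = ln(179/129)/(2π×0.0394×1.88) = 0.7038 K/W
R_extruded polystyrene = ln(203/179)/(2π×0.0307×1.88) = 0.347 K/W
R_outer film = 1/(h_o·2πr_oL) = 1/(5.67×2π×0.203×1.88) = 0.07355 K/W
R_total = 1.125 K/W
Q = ΔT/R_total = 80/1.125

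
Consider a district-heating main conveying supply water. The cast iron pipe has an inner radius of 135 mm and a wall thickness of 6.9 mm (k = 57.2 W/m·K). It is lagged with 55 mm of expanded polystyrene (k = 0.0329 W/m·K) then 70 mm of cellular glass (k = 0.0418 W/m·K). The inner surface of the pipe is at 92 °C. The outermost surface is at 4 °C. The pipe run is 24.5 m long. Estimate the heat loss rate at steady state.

Radial resistances (cylindrical: R_cond = ln(r_o/r_i)/(2πkL), R_conv = 1/(h·2πrL)):
R_cast iron pipe wall = ln(141.9/135)/(2π×57.2×24.5) = 5.661×10^-6 K/W
R_expanded polystyrene = ln(196.9/141.9)/(2π×0.0329×24.5) = 0.06468 K/W
R_cellular glass = ln(266.9/196.9)/(2π×0.0418×24.5) = 0.04727 K/W
R_total = 0.112 K/W
Q = ΔT/R_total = 88/0.112

Q ≈ 786 W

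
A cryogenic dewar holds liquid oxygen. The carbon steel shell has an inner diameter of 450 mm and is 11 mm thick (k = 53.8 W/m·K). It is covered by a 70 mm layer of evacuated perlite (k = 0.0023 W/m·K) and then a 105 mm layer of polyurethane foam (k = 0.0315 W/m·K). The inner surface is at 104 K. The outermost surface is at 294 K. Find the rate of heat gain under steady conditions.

Q ≈ 5.33 W

Each spherical layer contributes R = (1/r_i − 1/r_o)/(4πk):
R_carbon steel shell = (1/0.225 − 1/0.236)/(4π×53.8) = 3.064×10^-4 K/W
R_evacuated perlite = (1/0.236 − 1/0.306)/(4π×0.0023) = 33.54 K/W
R_polyurethane foam = (1/0.306 − 1/0.411)/(4π×0.0315) = 2.109 K/W
R_total = 35.65 K/W
Q = ΔT/R_total = 190/35.65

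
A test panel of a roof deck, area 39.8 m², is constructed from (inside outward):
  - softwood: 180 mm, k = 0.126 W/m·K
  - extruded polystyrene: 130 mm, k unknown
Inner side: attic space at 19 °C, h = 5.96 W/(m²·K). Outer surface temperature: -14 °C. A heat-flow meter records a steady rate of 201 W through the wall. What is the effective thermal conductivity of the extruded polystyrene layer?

Series thermal resistances:
R_inner film = 1/(h_i·A) = 1/(5.96×39.8) = 0.004216 K/W
R_softwood = L/(kA) = 0.18/(0.126×39.8) = 0.03589 K/W
Sum of known resistances R_other = 0.04011 K/W
Total R = ΔT/Q = 33/201 = 0.1642 K/W
R_extruded polystyrene = R_total − R_other = 0.1241 K/W
k = L/(R·A) = 0.13/(0.1241×39.8)

k ≈ 0.0263 W/(m·K)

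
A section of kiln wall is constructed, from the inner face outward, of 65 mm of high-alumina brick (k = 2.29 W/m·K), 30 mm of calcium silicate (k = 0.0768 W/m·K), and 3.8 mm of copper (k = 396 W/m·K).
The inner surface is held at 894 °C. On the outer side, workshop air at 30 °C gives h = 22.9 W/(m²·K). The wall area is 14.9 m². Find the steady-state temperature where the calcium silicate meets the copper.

T ≈ 112 °C

Series thermal resistances:
R_high-alumina brick = L/(kA) = 0.065/(2.29×14.9) = 0.001905 K/W
R_calcium silicate = L/(kA) = 0.03/(0.0768×14.9) = 0.02622 K/W
R_copper = L/(kA) = 0.0038/(396×14.9) = 6.44×10^-7 K/W
R_outer film = 1/(h_o·A) = 1/(22.9×14.9) = 0.002931 K/W
R_total = 0.03105 K/W;  Q = ΔT/R_total = 864/0.03105 = 27820 W
T_interface = T_inner − Q·ΣR(inner→interface) = 894 − 27800×0.02812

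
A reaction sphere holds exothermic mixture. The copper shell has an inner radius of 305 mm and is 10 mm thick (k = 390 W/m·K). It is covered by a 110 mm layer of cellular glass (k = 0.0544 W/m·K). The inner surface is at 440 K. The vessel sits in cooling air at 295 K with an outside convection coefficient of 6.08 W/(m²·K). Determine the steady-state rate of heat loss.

Radial (spherical) resistances in series:
R_copper shell = (1/0.305 − 1/0.315)/(4π×390) = 2.124×10^-5 K/W
R_cellular glass = (1/0.315 − 1/0.425)/(4π×0.0544) = 1.202 K/W
R_outer film = 1/(h·4πr_o²) = 1/(6.08×4π×0.425²) = 0.07246 K/W
R_total = 1.274 K/W
Q = ΔT/R_total = 145/1.274

Q ≈ 114 W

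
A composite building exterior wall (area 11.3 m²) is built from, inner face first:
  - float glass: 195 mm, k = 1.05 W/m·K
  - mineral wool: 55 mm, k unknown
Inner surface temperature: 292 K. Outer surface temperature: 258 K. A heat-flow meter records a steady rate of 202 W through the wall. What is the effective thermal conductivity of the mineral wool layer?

Series thermal resistances:
R_float glass = L/(kA) = 0.195/(1.05×11.3) = 0.01643 K/W
Sum of known resistances R_other = 0.01643 K/W
Total R = ΔT/Q = 34/202 = 0.1683 K/W
R_mineral wool = R_total − R_other = 0.1519 K/W
k = L/(R·A) = 0.055/(0.1519×11.3)

k ≈ 0.032 W/(m·K)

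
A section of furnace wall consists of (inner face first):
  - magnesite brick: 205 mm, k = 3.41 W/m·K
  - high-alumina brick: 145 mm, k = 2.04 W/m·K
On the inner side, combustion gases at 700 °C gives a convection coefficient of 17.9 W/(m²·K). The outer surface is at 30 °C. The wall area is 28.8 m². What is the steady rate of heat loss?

Q ≈ 103000 W

Thermal resistances in series:
R_inner film = 1/(h_i·A) = 1/(17.9×28.8) = 0.00194 K/W
R_magnesite brick = L/(kA) = 0.205/(3.41×28.8) = 0.002087 K/W
R_high-alumina brick = L/(kA) = 0.145/(2.04×28.8) = 0.002468 K/W
R_total = 0.006495 K/W
Q = ΔT / R_total = 670 / 0.006495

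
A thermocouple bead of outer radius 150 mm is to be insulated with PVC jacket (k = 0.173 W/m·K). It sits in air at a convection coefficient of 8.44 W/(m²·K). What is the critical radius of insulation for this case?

r_cr ≈ 41 mm

For a sphere r_cr = 2k/h = 2×0.173/8.44
r_cr = 41 mm; since the bare radius (150 mm) is above r_cr, any added insulation will reduce heat loss.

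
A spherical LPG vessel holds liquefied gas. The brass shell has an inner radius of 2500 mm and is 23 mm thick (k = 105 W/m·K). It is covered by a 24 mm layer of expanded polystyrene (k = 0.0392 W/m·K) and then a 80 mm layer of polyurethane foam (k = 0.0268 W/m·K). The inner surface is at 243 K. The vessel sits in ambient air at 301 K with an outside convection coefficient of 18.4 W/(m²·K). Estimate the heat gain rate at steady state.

Each spherical layer contributes R = (1/r_i − 1/r_o)/(4πk):
R_brass shell = (1/2.5 − 1/2.523)/(4π×105) = 2.764×10^-6 K/W
R_expanded polystyrene = (1/2.523 − 1/2.547)/(4π×0.0392) = 0.007582 K/W
R_polyurethane foam = (1/2.547 − 1/2.627)/(4π×0.0268) = 0.0355 K/W
R_outer film = 1/(h·4πr_o²) = 1/(18.4×4π×2.627²) = 6.267×10^-4 K/W
R_total = 0.04371 K/W
Q = ΔT/R_total = 58/0.04371

Q ≈ 1330 W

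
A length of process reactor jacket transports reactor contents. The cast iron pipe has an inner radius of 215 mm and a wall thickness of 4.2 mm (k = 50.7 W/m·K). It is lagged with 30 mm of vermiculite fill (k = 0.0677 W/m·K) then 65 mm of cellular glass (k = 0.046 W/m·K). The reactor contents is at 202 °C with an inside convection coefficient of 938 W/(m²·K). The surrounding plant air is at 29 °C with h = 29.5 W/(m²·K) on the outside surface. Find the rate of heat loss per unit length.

Treating each annulus and film as a series resistance:
R_inner film = 1/(h_i·2πr₁L) = 1/(938×2π×0.215×1) = 7.892×10^-4 K/W
R_cast iron pipe wall = ln(219.2/215)/(2π×50.7×1) = 6.073×10^-5 K/W
R_vermiculite fill = ln(249.2/219.2)/(2π×0.0677×1) = 0.3016 K/W
R_cellular glass = ln(314.2/249.2)/(2π×0.046×1) = 0.8019 K/W
R_outer film = 1/(h_o·2πr_oL) = 1/(29.5×2π×0.3142×1) = 0.01717 K/W
R_total = 1.121 K/W
Q = ΔT/R_total = 173/1.121

q′ ≈ 154 W/m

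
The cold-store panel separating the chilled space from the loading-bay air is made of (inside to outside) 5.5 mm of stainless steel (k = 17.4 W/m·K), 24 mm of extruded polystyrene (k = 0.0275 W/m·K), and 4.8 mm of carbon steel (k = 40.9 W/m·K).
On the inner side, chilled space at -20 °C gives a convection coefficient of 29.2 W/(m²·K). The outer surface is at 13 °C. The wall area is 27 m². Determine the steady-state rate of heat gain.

Series thermal resistances:
R_inner film = 1/(h_i·A) = 1/(29.2×27) = 0.001268 K/W
R_stainless steel = L/(kA) = 0.0055/(17.4×27) = 1.171×10^-5 K/W
R_extruded polystyrene = L/(kA) = 0.024/(0.0275×27) = 0.03232 K/W
R_carbon steel = L/(kA) = 0.0048/(40.9×27) = 4.347×10^-6 K/W
R_total = 0.03361 K/W
Q = ΔT / R_total = 33 / 0.03361

Q ≈ 982 W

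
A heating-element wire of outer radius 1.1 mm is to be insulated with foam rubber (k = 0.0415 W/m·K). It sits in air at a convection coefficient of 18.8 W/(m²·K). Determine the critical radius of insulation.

r_cr ≈ 2.21 mm

For a cylinder r_cr = k/h = 0.0415/18.8
r_cr = 2.21 mm; since the bare radius (1.1 mm) is below r_cr, adding a thin layer of insulation will *increase* heat loss.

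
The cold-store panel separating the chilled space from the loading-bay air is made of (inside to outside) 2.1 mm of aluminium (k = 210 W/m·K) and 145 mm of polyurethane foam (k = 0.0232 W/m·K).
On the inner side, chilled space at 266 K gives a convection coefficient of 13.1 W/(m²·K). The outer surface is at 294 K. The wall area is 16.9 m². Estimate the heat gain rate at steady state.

Q ≈ 74.8 W

Model the wall as resistances in series:
R_inner film = 1/(h_i·A) = 1/(13.1×16.9) = 0.004517 K/W
R_aluminium = L/(kA) = 0.0021/(210×16.9) = 5.917×10^-7 K/W
R_polyurethane foam = L/(kA) = 0.145/(0.0232×16.9) = 0.3698 K/W
R_total = 0.3743 K/W
Q = ΔT / R_total = 28 / 0.3743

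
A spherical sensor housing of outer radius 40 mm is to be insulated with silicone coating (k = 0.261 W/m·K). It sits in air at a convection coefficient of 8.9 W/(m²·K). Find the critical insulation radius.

r_cr ≈ 58.7 mm

For a sphere r_cr = 2k/h = 2×0.261/8.9
r_cr = 58.7 mm; since the bare radius (40 mm) is below r_cr, adding a thin layer of insulation will *increase* heat loss.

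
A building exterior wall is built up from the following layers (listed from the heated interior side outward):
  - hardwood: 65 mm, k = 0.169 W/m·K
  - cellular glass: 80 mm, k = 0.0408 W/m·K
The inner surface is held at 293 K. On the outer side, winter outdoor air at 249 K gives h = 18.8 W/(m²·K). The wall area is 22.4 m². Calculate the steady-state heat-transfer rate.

Treating each layer as a thermal resistance in series:
R_hardwood = L/(kA) = 0.065/(0.169×22.4) = 0.01717 K/W
R_cellular glass = L/(kA) = 0.08/(0.0408×22.4) = 0.08754 K/W
R_outer film = 1/(h_o·A) = 1/(18.8×22.4) = 0.002375 K/W
R_total = 0.1071 K/W
Q = ΔT / R_total = 44 / 0.1071

Q ≈ 411 W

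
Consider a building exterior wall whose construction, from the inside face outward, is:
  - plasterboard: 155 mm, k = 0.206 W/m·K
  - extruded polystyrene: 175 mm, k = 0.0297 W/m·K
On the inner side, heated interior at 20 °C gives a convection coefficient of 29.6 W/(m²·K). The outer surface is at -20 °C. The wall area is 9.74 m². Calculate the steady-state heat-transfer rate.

Using the resistance-network approach (series):
R_inner film = 1/(h_i·A) = 1/(29.6×9.74) = 0.003469 K/W
R_plasterboard = L/(kA) = 0.155/(0.206×9.74) = 0.07725 K/W
R_extruded polystyrene = L/(kA) = 0.175/(0.0297×9.74) = 0.605 K/W
R_total = 0.6857 K/W
Q = ΔT / R_total = 40 / 0.6857

Q ≈ 58.3 W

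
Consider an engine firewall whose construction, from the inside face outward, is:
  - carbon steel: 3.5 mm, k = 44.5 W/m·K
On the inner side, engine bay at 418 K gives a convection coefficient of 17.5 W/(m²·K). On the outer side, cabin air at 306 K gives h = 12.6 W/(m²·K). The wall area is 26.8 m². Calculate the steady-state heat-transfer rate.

Thermal resistances in series:
R_inner film = 1/(h_i·A) = 1/(17.5×26.8) = 0.002132 K/W
R_carbon steel = L/(kA) = 0.0035/(44.5×26.8) = 2.935×10^-6 K/W
R_outer film = 1/(h_o·A) = 1/(12.6×26.8) = 0.002961 K/W
R_total = 0.005097 K/W
Q = ΔT / R_total = 112 / 0.005097

Q ≈ 22000 W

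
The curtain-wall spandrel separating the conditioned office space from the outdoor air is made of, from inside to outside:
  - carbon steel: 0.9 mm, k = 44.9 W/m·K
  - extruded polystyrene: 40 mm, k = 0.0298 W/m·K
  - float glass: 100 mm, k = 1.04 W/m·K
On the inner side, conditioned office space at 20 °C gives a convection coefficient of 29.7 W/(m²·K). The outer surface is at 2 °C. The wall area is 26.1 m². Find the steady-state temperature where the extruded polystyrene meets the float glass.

T ≈ 3.18 °C

Series thermal resistances:
R_inner film = 1/(h_i·A) = 1/(29.7×26.1) = 0.00129 K/W
R_carbon steel = L/(kA) = 0.0009/(44.9×26.1) = 7.68×10^-7 K/W
R_extruded polystyrene = L/(kA) = 0.04/(0.0298×26.1) = 0.05143 K/W
R_float glass = L/(kA) = 0.1/(1.04×26.1) = 0.003684 K/W
R_total = 0.0564 K/W;  Q = ΔT/R_total = 18/0.0564 = 319.1 W
T_interface = T_inner − Q·ΣR(inner→interface) = 20 − 319×0.05272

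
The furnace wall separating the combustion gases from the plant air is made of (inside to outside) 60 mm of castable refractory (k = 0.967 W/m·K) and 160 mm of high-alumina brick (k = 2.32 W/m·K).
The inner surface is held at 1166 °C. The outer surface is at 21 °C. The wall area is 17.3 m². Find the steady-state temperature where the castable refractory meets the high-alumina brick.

T ≈ 624 °C

Thermal resistances in series:
R_castable refractory = L/(kA) = 0.06/(0.967×17.3) = 0.003587 K/W
R_high-alumina brick = L/(kA) = 0.16/(2.32×17.3) = 0.003986 K/W
R_total = 0.007573 K/W;  Q = ΔT/R_total = 1145/0.007573 = 151200 W
T_interface = T_inner − Q·ΣR(inner→interface) = 1166 − 151000×0.003587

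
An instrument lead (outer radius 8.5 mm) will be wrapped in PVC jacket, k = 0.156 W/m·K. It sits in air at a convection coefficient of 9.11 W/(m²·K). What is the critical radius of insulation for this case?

For a cylinder r_cr = k/h = 0.156/9.11
r_cr = 17.1 mm; since the bare radius (8.5 mm) is below r_cr, adding a thin layer of insulation will *increase* heat loss.

r_cr ≈ 17.1 mm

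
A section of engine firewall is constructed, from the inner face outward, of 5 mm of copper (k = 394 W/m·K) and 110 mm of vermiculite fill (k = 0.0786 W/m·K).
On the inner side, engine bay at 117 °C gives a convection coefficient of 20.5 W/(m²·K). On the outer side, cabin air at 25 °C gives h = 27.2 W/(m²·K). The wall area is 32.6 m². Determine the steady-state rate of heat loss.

Q ≈ 2020 W

Thermal resistances in series:
R_inner film = 1/(h_i·A) = 1/(20.5×32.6) = 0.001496 K/W
R_copper = L/(kA) = 0.005/(394×32.6) = 3.893×10^-7 K/W
R_vermiculite fill = L/(kA) = 0.11/(0.0786×32.6) = 0.04293 K/W
R_outer film = 1/(h_o·A) = 1/(27.2×32.6) = 0.001128 K/W
R_total = 0.04555 K/W
Q = ΔT / R_total = 92 / 0.04555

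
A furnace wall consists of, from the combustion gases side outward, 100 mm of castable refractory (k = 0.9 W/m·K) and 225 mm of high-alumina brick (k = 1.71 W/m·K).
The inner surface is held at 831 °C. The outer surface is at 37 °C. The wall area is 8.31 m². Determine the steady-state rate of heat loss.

Q ≈ 27200 W

Model the wall as resistances in series:
R_castable refractory = L/(kA) = 0.1/(0.9×8.31) = 0.01337 K/W
R_high-alumina brick = L/(kA) = 0.225/(1.71×8.31) = 0.01583 K/W
R_total = 0.0292 K/W
Q = ΔT / R_total = 794 / 0.0292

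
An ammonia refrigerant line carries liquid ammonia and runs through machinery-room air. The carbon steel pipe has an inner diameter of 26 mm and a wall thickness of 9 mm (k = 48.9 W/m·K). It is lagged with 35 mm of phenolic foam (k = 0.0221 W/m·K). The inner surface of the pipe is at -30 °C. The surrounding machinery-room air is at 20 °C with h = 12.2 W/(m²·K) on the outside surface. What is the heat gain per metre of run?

For a radial system each layer contributes R = ln(r_out/r_in)/(2πkL); films add R = 1/(hA).
R_carbon steel pipe wall = ln(22/13)/(2π×48.9×1) = 0.001712 K/W
R_phenolic foam = ln(57/22)/(2π×0.0221×1) = 6.856 K/W
R_outer film = 1/(h_o·2πr_oL) = 1/(12.2×2π×0.057×1) = 0.2289 K/W
R_total = 7.087 K/W
Q = ΔT/R_total = 50/7.087

q′ ≈ 7.06 W/m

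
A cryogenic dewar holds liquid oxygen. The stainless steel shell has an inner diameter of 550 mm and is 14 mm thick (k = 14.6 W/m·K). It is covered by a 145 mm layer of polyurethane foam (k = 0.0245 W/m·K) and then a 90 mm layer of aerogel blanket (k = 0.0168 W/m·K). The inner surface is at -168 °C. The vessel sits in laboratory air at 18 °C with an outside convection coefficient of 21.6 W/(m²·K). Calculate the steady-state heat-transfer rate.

Spherical conduction: R = (1/r_in − 1/r_out)/(4πk) per layer; series-sum.
R_stainless steel shell = (1/0.275 − 1/0.289)/(4π×14.6) = 9.601×10^-4 K/W
R_polyurethane foam = (1/0.289 − 1/0.434)/(4π×0.0245) = 3.755 K/W
R_aerogel blanket = (1/0.434 − 1/0.524)/(4π×0.0168) = 1.875 K/W
R_outer film = 1/(h·4πr_o²) = 1/(21.6×4π×0.524²) = 0.01342 K/W
R_total = 5.644 K/W
Q = ΔT/R_total = 186/5.644

Q ≈ 33 W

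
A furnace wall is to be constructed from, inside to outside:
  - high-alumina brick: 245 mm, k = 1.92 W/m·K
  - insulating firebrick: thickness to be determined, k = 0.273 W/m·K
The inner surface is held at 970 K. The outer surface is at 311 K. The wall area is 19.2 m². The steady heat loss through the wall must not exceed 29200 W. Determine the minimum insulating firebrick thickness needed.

L ≈ 83.5 mm

Model the wall as resistances in series:
R_high-alumina brick = L/(kA) = 0.245/(1.92×19.2) = 0.006646 K/W
Sum of the known resistances R_other = 0.006646 K/W
Required total resistance R_tot = ΔT/Q_allow = 659/29200 = 0.02257 K/W
R_insulating firebrick = R_tot − R_other = 0.01592 K/W
L = R·k·A = 0.01592×0.273×19.2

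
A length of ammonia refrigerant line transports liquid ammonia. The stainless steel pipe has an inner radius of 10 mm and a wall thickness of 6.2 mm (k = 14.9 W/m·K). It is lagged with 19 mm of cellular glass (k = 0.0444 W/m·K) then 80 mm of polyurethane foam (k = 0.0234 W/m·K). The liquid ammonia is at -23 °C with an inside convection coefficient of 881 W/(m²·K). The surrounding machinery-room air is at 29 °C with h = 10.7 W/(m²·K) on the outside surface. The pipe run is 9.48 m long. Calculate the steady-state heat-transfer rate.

Radial resistances (cylindrical: R_cond = ln(r_o/r_i)/(2πkL), R_conv = 1/(h·2πrL)):
R_inner film = 1/(h_i·2πr₁L) = 1/(881×2π×0.01×9.48) = 0.001906 K/W
R_stainless steel pipe wall = ln(16.2/10)/(2π×14.9×9.48) = 5.436×10^-4 K/W
R_cellular glass = ln(35.2/16.2)/(2π×0.0444×9.48) = 0.2934 K/W
R_polyurethane foam = ln(115.2/35.2)/(2π×0.0234×9.48) = 0.8506 K/W
R_outer film = 1/(h_o·2πr_oL) = 1/(10.7×2π×0.1152×9.48) = 0.01362 K/W
R_total = 1.16 K/W
Q = ΔT/R_total = 52/1.16

Q ≈ 44.8 W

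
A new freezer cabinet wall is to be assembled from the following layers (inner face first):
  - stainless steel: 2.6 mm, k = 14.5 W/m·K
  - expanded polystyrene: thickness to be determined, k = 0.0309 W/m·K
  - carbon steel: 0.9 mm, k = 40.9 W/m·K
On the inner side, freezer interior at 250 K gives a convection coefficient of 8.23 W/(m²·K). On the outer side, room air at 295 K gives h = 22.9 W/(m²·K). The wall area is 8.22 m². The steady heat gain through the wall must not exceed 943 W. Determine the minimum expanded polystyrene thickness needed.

L ≈ 7.01 mm

Series thermal resistances:
R_inner film = 1/(h_i·A) = 1/(8.23×8.22) = 0.01478 K/W
R_stainless steel = L/(kA) = 0.0026/(14.5×8.22) = 2.181×10^-5 K/W
R_carbon steel = L/(kA) = 0.0009/(40.9×8.22) = 2.677×10^-6 K/W
R_outer film = 1/(h_o·A) = 1/(22.9×8.22) = 0.005312 K/W
Sum of the known resistances R_other = 0.02012 K/W
Required total resistance R_tot = ΔT/Q_allow = 45/943 = 0.04772 K/W
R_expanded polystyrene = R_tot − R_other = 0.0276 K/W
L = R·k·A = 0.0276×0.0309×8.22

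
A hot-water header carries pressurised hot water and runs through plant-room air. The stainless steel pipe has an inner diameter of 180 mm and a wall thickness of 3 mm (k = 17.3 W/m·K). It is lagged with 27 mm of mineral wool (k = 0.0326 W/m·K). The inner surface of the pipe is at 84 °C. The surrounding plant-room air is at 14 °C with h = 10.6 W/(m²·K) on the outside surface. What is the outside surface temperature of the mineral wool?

For a radial system each layer contributes R = ln(r_out/r_in)/(2πkL); films add R = 1/(hA).
R_stainless steel pipe wall = ln(93/90)/(2π×17.3×1) = 3.017×10^-4 K/W
R_mineral wool = ln(120/93)/(2π×0.0326×1) = 1.244 K/W
R_outer film = 1/(h_o·2πr_oL) = 1/(10.6×2π×0.12×1) = 0.1251 K/W
R_total = 1.37 K/W
Q = ΔT/R_total = 70/1.37
Q = 51.1 W/m
T_interface = T_inner − Q·ΣR(inner→interface) = 84 − 51.1×1.245

T ≈ 20.4 °C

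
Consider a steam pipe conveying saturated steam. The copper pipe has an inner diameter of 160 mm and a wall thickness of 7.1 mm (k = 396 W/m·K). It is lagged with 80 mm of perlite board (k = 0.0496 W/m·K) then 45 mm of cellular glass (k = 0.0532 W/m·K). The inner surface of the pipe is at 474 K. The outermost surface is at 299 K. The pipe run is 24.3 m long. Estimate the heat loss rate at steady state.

Cylindrical conduction, so R = ln(r₂/r₁)/(2πkL) per layer, in series:
R_copper pipe wall = ln(87.1/80)/(2π×396×24.3) = 1.406×10^-6 K/W
R_perlite board = ln(167.1/87.1)/(2π×0.0496×24.3) = 0.08603 K/W
R_cellular glass = ln(212.1/167.1)/(2π×0.0532×24.3) = 0.02936 K/W
R_total = 0.1154 K/W
Q = ΔT/R_total = 175/0.1154

Q ≈ 1520 W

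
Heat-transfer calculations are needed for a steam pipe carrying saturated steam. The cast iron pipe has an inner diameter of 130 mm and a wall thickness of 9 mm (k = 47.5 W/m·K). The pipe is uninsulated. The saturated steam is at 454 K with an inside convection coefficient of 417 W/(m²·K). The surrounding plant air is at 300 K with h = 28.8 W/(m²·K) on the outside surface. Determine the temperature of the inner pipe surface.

T ≈ 443 K

Treating each annulus and film as a series resistance:
R_inner film = 1/(h_i·2πr₁L) = 1/(417×2π×0.065×1) = 0.005872 K/W
R_cast iron pipe wall = ln(74/65)/(2π×47.5×1) = 4.345×10^-4 K/W
R_outer film = 1/(h_o·2πr_oL) = 1/(28.8×2π×0.074×1) = 0.07468 K/W
R_total = 0.08098 K/W
Q = ΔT/R_total = 154/0.08098
Q = 1900 W/m
T_interface = T_inner − Q·ΣR(inner→interface) = 454 − 1900×0.005872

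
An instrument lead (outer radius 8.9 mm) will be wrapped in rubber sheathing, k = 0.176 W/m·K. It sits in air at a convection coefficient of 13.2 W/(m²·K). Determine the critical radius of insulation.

r_cr ≈ 13.3 mm

For a cylinder r_cr = k/h = 0.176/13.2
r_cr = 13.3 mm; since the bare radius (8.9 mm) is below r_cr, adding a thin layer of insulation will *increase* heat loss.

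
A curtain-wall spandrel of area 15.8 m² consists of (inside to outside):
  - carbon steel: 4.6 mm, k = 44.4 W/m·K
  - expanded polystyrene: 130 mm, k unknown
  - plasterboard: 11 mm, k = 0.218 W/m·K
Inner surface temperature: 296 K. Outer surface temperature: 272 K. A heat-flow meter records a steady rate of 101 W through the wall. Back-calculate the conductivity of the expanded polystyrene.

Treating each layer as a thermal resistance in series:
R_carbon steel = L/(kA) = 0.0046/(44.4×15.8) = 6.557×10^-6 K/W
R_plasterboard = L/(kA) = 0.011/(0.218×15.8) = 0.003194 K/W
Sum of known resistances R_other = 0.0032 K/W
Total R = ΔT/Q = 24/101 = 0.2376 K/W
R_expanded polystyrene = R_total − R_other = 0.2344 K/W
k = L/(R·A) = 0.13/(0.2344×15.8)

k ≈ 0.0351 W/(m·K)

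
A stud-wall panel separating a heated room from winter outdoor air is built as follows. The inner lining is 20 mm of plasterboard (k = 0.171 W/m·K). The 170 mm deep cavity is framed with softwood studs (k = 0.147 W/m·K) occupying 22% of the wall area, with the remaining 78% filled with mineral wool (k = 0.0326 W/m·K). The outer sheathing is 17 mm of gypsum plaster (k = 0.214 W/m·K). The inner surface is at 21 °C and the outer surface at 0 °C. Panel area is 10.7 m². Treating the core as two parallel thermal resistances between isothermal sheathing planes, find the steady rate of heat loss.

Sheathing layers in series; stud and cavity paths in parallel between them.
R_inner = 0.02/(0.171×10.7) = 0.01093 K/W
R_stud  = 0.17/(0.147×0.22×10.7) = 0.4913 K/W
R_cav   = 0.17/(0.0326×0.78×10.7) = 0.6248 K/W
1/R_core = 1/R_stud + 1/R_cav → R_core = 0.275 K/W
R_outer = 0.017/(0.214×10.7) = 0.007424 K/W
R_total = 0.2934 K/W
Q = ΔT/R_total = 21/0.2934

Q ≈ 71.6 W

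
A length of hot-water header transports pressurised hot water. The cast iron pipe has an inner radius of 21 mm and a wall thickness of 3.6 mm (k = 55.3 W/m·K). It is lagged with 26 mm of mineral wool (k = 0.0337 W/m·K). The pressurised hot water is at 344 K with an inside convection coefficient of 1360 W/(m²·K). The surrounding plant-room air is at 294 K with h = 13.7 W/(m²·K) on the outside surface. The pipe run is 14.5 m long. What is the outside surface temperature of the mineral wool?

Cylindrical conduction, so R = ln(r₂/r₁)/(2πkL) per layer, in series:
R_inner film = 1/(h_i·2πr₁L) = 1/(1360×2π×0.021×14.5) = 3.843×10^-4 K/W
R_cast iron pipe wall = ln(24.6/21)/(2π×55.3×14.5) = 3.141×10^-5 K/W
R_mineral wool = ln(50.6/24.6)/(2π×0.0337×14.5) = 0.2349 K/W
R_outer film = 1/(h_o·2πr_oL) = 1/(13.7×2π×0.0506×14.5) = 0.01583 K/W
R_total = 0.2511 K/W
Q = ΔT/R_total = 50/0.2511
Q = 199 W
T_interface = T_inner − Q·ΣR(inner→interface) = 344 − 199×0.2353

T ≈ 297 K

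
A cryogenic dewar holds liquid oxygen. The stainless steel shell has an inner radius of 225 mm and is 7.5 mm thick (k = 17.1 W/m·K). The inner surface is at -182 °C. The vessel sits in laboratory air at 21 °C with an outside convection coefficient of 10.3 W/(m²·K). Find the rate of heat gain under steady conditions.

Q ≈ 1410 W

Each spherical layer contributes R = (1/r_i − 1/r_o)/(4πk):
R_stainless steel shell = (1/0.225 − 1/0.2325)/(4π×17.1) = 6.672×10^-4 K/W
R_outer film = 1/(h·4πr_o²) = 1/(10.3×4π×0.2325²) = 0.1429 K/W
R_total = 0.1436 K/W
Q = ΔT/R_total = 203/0.1436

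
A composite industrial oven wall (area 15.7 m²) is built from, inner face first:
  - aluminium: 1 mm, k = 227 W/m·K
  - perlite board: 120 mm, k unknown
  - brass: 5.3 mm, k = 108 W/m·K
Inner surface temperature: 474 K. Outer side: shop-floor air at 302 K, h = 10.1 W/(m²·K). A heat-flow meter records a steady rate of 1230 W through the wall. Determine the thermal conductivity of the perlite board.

Model the wall as resistances in series:
R_aluminium = L/(kA) = 0.001/(227×15.7) = 2.806×10^-7 K/W
R_brass = L/(kA) = 0.0053/(108×15.7) = 3.126×10^-6 K/W
R_outer film = 1/(h_o·A) = 1/(10.1×15.7) = 0.006306 K/W
Sum of known resistances R_other = 0.00631 K/W
Total R = ΔT/Q = 172/1230 = 0.1398 K/W
R_perlite board = R_total − R_other = 0.1335 K/W
k = L/(R·A) = 0.12/(0.1335×15.7)

k ≈ 0.0572 W/(m·K)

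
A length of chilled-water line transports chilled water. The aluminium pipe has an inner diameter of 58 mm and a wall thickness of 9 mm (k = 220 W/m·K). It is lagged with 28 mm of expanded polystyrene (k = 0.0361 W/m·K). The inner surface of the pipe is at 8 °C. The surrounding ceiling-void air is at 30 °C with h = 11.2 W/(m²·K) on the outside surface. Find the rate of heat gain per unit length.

q′ ≈ 8.3 W/m

Treating each annulus and film as a series resistance:
R_aluminium pipe wall = ln(38/29)/(2π×220×1) = 1.955×10^-4 K/W
R_expanded polystyrene = ln(66/38)/(2π×0.0361×1) = 2.434 K/W
R_outer film = 1/(h_o·2πr_oL) = 1/(11.2×2π×0.066×1) = 0.2153 K/W
R_total = 2.649 K/W
Q = ΔT/R_total = 22/2.649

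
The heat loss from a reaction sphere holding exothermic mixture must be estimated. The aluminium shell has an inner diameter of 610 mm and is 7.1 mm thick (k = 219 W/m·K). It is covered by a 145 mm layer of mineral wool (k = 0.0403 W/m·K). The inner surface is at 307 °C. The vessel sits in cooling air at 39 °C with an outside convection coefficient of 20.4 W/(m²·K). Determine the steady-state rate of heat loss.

Each spherical layer contributes R = (1/r_i − 1/r_o)/(4πk):
R_aluminium shell = (1/0.305 − 1/0.3121)/(4π×219) = 2.71×10^-5 K/W
R_mineral wool = (1/0.3121 − 1/0.4571)/(4π×0.0403) = 2.007 K/W
R_outer film = 1/(h·4πr_o²) = 1/(20.4×4π×0.4571²) = 0.01867 K/W
R_total = 2.026 K/W
Q = ΔT/R_total = 268/2.026

Q ≈ 132 W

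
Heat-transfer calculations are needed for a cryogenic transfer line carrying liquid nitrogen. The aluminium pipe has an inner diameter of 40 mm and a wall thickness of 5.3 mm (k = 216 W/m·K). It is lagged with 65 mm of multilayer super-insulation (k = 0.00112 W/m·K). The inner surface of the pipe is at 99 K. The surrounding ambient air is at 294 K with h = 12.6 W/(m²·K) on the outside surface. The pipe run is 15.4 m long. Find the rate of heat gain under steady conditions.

Treating each annulus and film as a series resistance:
R_aluminium pipe wall = ln(25.3/20)/(2π×216×15.4) = 1.125×10^-5 K/W
R_multilayer super-insulation = ln(90.3/25.3)/(2π×0.00112×15.4) = 11.74 K/W
R_outer film = 1/(h_o·2πr_oL) = 1/(12.6×2π×0.0903×15.4) = 0.009083 K/W
R_total = 11.75 K/W
Q = ΔT/R_total = 195/11.75

Q ≈ 16.6 W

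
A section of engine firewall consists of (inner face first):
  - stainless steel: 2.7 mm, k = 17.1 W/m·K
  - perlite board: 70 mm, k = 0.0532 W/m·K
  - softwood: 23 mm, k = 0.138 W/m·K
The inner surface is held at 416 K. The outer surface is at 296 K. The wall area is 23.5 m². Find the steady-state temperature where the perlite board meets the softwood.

Thermal resistances in series:
R_stainless steel = L/(kA) = 0.0027/(17.1×23.5) = 6.719×10^-6 K/W
R_perlite board = L/(kA) = 0.07/(0.0532×23.5) = 0.05599 K/W
R_softwood = L/(kA) = 0.023/(0.138×23.5) = 0.007092 K/W
R_total = 0.06309 K/W;  Q = ΔT/R_total = 120/0.06309 = 1902 W
T_interface = T_inner − Q·ΣR(inner→interface) = 416 − 1900×0.056

T ≈ 309 K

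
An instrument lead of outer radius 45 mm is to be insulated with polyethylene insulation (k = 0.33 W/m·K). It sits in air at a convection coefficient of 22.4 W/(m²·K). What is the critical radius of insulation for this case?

r_cr ≈ 14.7 mm

For a cylinder r_cr = k/h = 0.33/22.4
r_cr = 14.7 mm; since the bare radius (45 mm) is above r_cr, any added insulation will reduce heat loss.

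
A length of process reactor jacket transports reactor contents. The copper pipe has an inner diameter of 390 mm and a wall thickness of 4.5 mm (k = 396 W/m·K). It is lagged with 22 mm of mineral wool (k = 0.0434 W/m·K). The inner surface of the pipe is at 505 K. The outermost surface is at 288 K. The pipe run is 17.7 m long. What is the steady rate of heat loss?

Q ≈ 10000 W

Cylindrical conduction, so R = ln(r₂/r₁)/(2πkL) per layer, in series:
R_copper pipe wall = ln(199.5/195)/(2π×396×17.7) = 5.18×10^-7 K/W
R_mineral wool = ln(221.5/199.5)/(2π×0.0434×17.7) = 0.02167 K/W
R_total = 0.02167 K/W
Q = ΔT/R_total = 217/0.02167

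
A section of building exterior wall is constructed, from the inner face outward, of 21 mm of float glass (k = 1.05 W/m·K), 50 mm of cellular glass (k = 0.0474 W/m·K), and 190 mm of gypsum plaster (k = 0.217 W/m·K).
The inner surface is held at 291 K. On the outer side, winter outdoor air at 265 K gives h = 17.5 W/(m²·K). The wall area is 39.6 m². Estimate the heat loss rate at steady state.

Thermal resistances in series:
R_float glass = L/(kA) = 0.021/(1.05×39.6) = 5.051×10^-4 K/W
R_cellular glass = L/(kA) = 0.05/(0.0474×39.6) = 0.02664 K/W
R_gypsum plaster = L/(kA) = 0.19/(0.217×39.6) = 0.02211 K/W
R_outer film = 1/(h_o·A) = 1/(17.5×39.6) = 0.001443 K/W
R_total = 0.0507 K/W
Q = ΔT / R_total = 26 / 0.0507

Q ≈ 513 W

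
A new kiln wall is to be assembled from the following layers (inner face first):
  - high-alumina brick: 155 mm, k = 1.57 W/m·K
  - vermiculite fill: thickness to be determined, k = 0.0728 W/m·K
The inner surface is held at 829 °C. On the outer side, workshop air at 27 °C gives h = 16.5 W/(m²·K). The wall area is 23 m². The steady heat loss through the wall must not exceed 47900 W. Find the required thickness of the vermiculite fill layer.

Using the resistance-network approach (series):
R_high-alumina brick = L/(kA) = 0.155/(1.57×23) = 0.004292 K/W
R_outer film = 1/(h_o·A) = 1/(16.5×23) = 0.002635 K/W
Sum of the known resistances R_other = 0.006927 K/W
Required total resistance R_tot = ΔT/Q_allow = 802/47900 = 0.01674 K/W
R_vermiculite fill = R_tot − R_other = 0.009816 K/W
L = R·k·A = 0.009816×0.0728×23

L ≈ 16.4 mm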